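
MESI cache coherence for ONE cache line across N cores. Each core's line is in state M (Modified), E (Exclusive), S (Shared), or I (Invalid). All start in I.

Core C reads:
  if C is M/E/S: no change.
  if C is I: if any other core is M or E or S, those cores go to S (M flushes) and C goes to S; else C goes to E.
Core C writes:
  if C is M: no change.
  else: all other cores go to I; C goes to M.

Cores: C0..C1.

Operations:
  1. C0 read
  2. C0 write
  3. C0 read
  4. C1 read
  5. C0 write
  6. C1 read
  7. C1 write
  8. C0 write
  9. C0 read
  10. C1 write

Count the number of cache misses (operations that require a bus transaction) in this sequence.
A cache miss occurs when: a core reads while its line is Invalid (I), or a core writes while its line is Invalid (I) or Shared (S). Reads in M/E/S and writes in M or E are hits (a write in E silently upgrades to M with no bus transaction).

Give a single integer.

Op 1: C0 read [C0 read from I: no other sharers -> C0=E (exclusive)] -> [E,I] [MISS #1: read from I]
Op 2: C0 write [C0 write: invalidate none -> C0=M] -> [M,I] [hit: write from E is a silent E->M upgrade, no bus transaction]
Op 3: C0 read [C0 read: already in M, no change] -> [M,I] [hit: read from M]
Op 4: C1 read [C1 read from I: others=['C0=M'] -> C1=S, others downsized to S] -> [S,S] [MISS #2: read from I]
Op 5: C0 write [C0 write: invalidate ['C1=S'] -> C0=M] -> [M,I] [MISS #3: write from S]
Op 6: C1 read [C1 read from I: others=['C0=M'] -> C1=S, others downsized to S] -> [S,S] [MISS #4: read from I]
Op 7: C1 write [C1 write: invalidate ['C0=S'] -> C1=M] -> [I,M] [MISS #5: write from S]
Op 8: C0 write [C0 write: invalidate ['C1=M'] -> C0=M] -> [M,I] [MISS #6: write from I]
Op 9: C0 read [C0 read: already in M, no change] -> [M,I] [hit: read from M]
Op 10: C1 write [C1 write: invalidate ['C0=M'] -> C1=M] -> [I,M] [MISS #7: write from I]

Answer: 7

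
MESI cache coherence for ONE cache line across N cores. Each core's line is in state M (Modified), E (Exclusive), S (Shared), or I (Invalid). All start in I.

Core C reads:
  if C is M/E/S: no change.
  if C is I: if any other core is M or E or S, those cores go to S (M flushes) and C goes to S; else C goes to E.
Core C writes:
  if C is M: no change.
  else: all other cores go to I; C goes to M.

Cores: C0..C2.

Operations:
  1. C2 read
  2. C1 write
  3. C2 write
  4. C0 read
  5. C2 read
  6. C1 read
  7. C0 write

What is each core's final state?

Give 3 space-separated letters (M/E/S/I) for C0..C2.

Op 1: C2 read [C2 read from I: no other sharers -> C2=E (exclusive)] -> [I,I,E]
Op 2: C1 write [C1 write: invalidate ['C2=E'] -> C1=M] -> [I,M,I]
Op 3: C2 write [C2 write: invalidate ['C1=M'] -> C2=M] -> [I,I,M]
Op 4: C0 read [C0 read from I: others=['C2=M'] -> C0=S, others downsized to S] -> [S,I,S]
Op 5: C2 read [C2 read: already in S, no change] -> [S,I,S]
Op 6: C1 read [C1 read from I: others=['C0=S', 'C2=S'] -> C1=S, others downsized to S] -> [S,S,S]
Op 7: C0 write [C0 write: invalidate ['C1=S', 'C2=S'] -> C0=M] -> [M,I,I]

Answer: M I I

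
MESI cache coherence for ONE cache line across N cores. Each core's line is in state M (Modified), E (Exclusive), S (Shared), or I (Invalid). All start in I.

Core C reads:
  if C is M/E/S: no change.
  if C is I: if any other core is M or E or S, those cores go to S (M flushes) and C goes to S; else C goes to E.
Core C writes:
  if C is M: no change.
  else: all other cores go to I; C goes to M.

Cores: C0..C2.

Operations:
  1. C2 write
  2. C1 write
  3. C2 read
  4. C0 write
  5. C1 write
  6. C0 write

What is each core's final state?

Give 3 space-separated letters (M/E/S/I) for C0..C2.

Op 1: C2 write [C2 write: invalidate none -> C2=M] -> [I,I,M]
Op 2: C1 write [C1 write: invalidate ['C2=M'] -> C1=M] -> [I,M,I]
Op 3: C2 read [C2 read from I: others=['C1=M'] -> C2=S, others downsized to S] -> [I,S,S]
Op 4: C0 write [C0 write: invalidate ['C1=S', 'C2=S'] -> C0=M] -> [M,I,I]
Op 5: C1 write [C1 write: invalidate ['C0=M'] -> C1=M] -> [I,M,I]
Op 6: C0 write [C0 write: invalidate ['C1=M'] -> C0=M] -> [M,I,I]

Answer: M I I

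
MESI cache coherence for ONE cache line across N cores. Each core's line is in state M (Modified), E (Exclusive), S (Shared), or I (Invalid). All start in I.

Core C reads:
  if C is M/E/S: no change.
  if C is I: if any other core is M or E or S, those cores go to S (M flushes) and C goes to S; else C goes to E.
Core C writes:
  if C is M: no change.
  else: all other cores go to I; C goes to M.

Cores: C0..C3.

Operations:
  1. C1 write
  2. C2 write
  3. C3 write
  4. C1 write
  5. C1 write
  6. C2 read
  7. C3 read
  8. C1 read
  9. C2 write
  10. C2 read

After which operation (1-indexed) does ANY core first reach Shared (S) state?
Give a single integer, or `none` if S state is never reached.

Answer: 6

Derivation:
Op 1: C1 write [C1 write: invalidate none -> C1=M] -> [I,M,I,I]
Op 2: C2 write [C2 write: invalidate ['C1=M'] -> C2=M] -> [I,I,M,I]
Op 3: C3 write [C3 write: invalidate ['C2=M'] -> C3=M] -> [I,I,I,M]
Op 4: C1 write [C1 write: invalidate ['C3=M'] -> C1=M] -> [I,M,I,I]
Op 5: C1 write [C1 write: already M (modified), no change] -> [I,M,I,I]
Op 6: C2 read [C2 read from I: others=['C1=M'] -> C2=S, others downsized to S] -> [I,S,S,I]
  -> First S state at op 6; remaining ops need not be traced.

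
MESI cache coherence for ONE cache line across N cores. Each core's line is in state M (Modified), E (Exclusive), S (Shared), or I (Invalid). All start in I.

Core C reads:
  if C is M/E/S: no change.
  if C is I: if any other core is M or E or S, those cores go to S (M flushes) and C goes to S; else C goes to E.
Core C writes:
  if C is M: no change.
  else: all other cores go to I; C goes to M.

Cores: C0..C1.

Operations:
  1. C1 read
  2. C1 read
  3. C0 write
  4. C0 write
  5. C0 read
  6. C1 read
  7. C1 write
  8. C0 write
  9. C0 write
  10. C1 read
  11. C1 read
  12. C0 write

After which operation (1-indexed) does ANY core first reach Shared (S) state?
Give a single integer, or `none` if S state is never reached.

Op 1: C1 read [C1 read from I: no other sharers -> C1=E (exclusive)] -> [I,E]
Op 2: C1 read [C1 read: already in E, no change] -> [I,E]
Op 3: C0 write [C0 write: invalidate ['C1=E'] -> C0=M] -> [M,I]
Op 4: C0 write [C0 write: already M (modified), no change] -> [M,I]
Op 5: C0 read [C0 read: already in M, no change] -> [M,I]
Op 6: C1 read [C1 read from I: others=['C0=M'] -> C1=S, others downsized to S] -> [S,S]
  -> First S state at op 6; remaining ops need not be traced.

Answer: 6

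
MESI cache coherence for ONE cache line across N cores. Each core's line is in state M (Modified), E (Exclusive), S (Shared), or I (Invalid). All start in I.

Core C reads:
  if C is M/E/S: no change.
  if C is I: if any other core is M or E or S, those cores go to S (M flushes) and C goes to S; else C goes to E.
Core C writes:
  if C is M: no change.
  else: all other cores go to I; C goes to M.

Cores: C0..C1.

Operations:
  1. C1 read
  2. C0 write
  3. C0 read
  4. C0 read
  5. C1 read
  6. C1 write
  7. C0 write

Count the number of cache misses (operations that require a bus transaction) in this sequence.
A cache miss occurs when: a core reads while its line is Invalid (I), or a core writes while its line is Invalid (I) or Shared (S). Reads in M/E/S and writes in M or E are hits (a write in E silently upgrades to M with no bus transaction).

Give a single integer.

Op 1: C1 read [C1 read from I: no other sharers -> C1=E (exclusive)] -> [I,E] [MISS #1: read from I]
Op 2: C0 write [C0 write: invalidate ['C1=E'] -> C0=M] -> [M,I] [MISS #2: write from I]
Op 3: C0 read [C0 read: already in M, no change] -> [M,I] [hit: read from M]
Op 4: C0 read [C0 read: already in M, no change] -> [M,I] [hit: read from M]
Op 5: C1 read [C1 read from I: others=['C0=M'] -> C1=S, others downsized to S] -> [S,S] [MISS #3: read from I]
Op 6: C1 write [C1 write: invalidate ['C0=S'] -> C1=M] -> [I,M] [MISS #4: write from S]
Op 7: C0 write [C0 write: invalidate ['C1=M'] -> C0=M] -> [M,I] [MISS #5: write from I]

Answer: 5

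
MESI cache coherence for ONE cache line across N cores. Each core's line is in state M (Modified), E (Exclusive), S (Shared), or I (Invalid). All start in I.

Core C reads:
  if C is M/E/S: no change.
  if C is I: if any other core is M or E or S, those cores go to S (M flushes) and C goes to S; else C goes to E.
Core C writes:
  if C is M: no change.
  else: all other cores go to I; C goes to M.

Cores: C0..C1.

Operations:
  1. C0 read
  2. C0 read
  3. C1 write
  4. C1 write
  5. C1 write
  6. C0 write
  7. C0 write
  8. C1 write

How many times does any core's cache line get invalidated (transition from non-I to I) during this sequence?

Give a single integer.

Op 1: C0 read [C0 read from I: no other sharers -> C0=E (exclusive)] -> [E,I] (invalidations this op: 0; running total: 0)
Op 2: C0 read [C0 read: already in E, no change] -> [E,I] (invalidations this op: 0; running total: 0)
Op 3: C1 write [C1 write: invalidate ['C0=E'] -> C1=M] -> [I,M] (invalidations this op: 1; running total: 1)
Op 4: C1 write [C1 write: already M (modified), no change] -> [I,M] (invalidations this op: 0; running total: 1)
Op 5: C1 write [C1 write: already M (modified), no change] -> [I,M] (invalidations this op: 0; running total: 1)
Op 6: C0 write [C0 write: invalidate ['C1=M'] -> C0=M] -> [M,I] (invalidations this op: 1; running total: 2)
Op 7: C0 write [C0 write: already M (modified), no change] -> [M,I] (invalidations this op: 0; running total: 2)
Op 8: C1 write [C1 write: invalidate ['C0=M'] -> C1=M] -> [I,M] (invalidations this op: 1; running total: 3)

Answer: 3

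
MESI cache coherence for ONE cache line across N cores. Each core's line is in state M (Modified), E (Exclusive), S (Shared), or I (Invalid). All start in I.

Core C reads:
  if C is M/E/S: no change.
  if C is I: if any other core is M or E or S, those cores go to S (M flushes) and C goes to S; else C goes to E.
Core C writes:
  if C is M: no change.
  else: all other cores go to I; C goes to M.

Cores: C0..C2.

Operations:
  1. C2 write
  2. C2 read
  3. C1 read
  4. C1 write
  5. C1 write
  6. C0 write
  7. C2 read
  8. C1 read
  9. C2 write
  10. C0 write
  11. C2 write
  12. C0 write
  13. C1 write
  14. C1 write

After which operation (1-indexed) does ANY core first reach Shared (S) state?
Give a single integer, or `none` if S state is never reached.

Answer: 3

Derivation:
Op 1: C2 write [C2 write: invalidate none -> C2=M] -> [I,I,M]
Op 2: C2 read [C2 read: already in M, no change] -> [I,I,M]
Op 3: C1 read [C1 read from I: others=['C2=M'] -> C1=S, others downsized to S] -> [I,S,S]
  -> First S state at op 3; remaining ops need not be traced.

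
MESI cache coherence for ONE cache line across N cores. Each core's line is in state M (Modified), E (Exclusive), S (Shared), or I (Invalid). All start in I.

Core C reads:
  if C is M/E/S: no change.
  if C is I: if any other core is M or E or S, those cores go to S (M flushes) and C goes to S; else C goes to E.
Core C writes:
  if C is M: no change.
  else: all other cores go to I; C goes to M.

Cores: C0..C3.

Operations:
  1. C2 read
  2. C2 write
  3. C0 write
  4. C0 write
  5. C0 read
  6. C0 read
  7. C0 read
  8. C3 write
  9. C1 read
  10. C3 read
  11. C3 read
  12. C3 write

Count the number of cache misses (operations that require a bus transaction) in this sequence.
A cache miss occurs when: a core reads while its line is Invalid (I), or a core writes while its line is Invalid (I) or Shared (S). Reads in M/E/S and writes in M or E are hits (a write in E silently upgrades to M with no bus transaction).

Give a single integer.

Answer: 5

Derivation:
Op 1: C2 read [C2 read from I: no other sharers -> C2=E (exclusive)] -> [I,I,E,I] [MISS #1: read from I]
Op 2: C2 write [C2 write: invalidate none -> C2=M] -> [I,I,M,I] [hit: write from E is a silent E->M upgrade, no bus transaction]
Op 3: C0 write [C0 write: invalidate ['C2=M'] -> C0=M] -> [M,I,I,I] [MISS #2: write from I]
Op 4: C0 write [C0 write: already M (modified), no change] -> [M,I,I,I] [hit: write from M]
Op 5: C0 read [C0 read: already in M, no change] -> [M,I,I,I] [hit: read from M]
Op 6: C0 read [C0 read: already in M, no change] -> [M,I,I,I] [hit: read from M]
Op 7: C0 read [C0 read: already in M, no change] -> [M,I,I,I] [hit: read from M]
Op 8: C3 write [C3 write: invalidate ['C0=M'] -> C3=M] -> [I,I,I,M] [MISS #3: write from I]
Op 9: C1 read [C1 read from I: others=['C3=M'] -> C1=S, others downsized to S] -> [I,S,I,S] [MISS #4: read from I]
Op 10: C3 read [C3 read: already in S, no change] -> [I,S,I,S] [hit: read from S]
Op 11: C3 read [C3 read: already in S, no change] -> [I,S,I,S] [hit: read from S]
Op 12: C3 write [C3 write: invalidate ['C1=S'] -> C3=M] -> [I,I,I,M] [MISS #5: write from S]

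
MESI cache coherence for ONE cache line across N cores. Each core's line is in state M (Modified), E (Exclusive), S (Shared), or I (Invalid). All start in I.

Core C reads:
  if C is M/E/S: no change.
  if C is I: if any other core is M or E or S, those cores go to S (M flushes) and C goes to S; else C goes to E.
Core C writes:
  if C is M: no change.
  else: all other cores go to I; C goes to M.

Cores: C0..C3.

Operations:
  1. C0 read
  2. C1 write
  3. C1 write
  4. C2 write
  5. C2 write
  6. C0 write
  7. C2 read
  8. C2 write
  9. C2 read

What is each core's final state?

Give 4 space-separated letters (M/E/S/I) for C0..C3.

Answer: I I M I

Derivation:
Op 1: C0 read [C0 read from I: no other sharers -> C0=E (exclusive)] -> [E,I,I,I]
Op 2: C1 write [C1 write: invalidate ['C0=E'] -> C1=M] -> [I,M,I,I]
Op 3: C1 write [C1 write: already M (modified), no change] -> [I,M,I,I]
Op 4: C2 write [C2 write: invalidate ['C1=M'] -> C2=M] -> [I,I,M,I]
Op 5: C2 write [C2 write: already M (modified), no change] -> [I,I,M,I]
Op 6: C0 write [C0 write: invalidate ['C2=M'] -> C0=M] -> [M,I,I,I]
Op 7: C2 read [C2 read from I: others=['C0=M'] -> C2=S, others downsized to S] -> [S,I,S,I]
Op 8: C2 write [C2 write: invalidate ['C0=S'] -> C2=M] -> [I,I,M,I]
Op 9: C2 read [C2 read: already in M, no change] -> [I,I,M,I]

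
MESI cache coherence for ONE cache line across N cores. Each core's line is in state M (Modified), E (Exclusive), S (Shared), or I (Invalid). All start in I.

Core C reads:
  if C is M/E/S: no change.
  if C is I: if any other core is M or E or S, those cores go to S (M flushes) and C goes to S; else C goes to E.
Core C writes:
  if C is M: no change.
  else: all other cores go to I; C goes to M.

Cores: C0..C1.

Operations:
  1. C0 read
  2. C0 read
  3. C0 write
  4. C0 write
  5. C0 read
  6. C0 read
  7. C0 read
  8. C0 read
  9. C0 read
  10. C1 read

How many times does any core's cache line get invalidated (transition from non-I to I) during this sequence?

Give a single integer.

Answer: 0

Derivation:
Op 1: C0 read [C0 read from I: no other sharers -> C0=E (exclusive)] -> [E,I] (invalidations this op: 0; running total: 0)
Op 2: C0 read [C0 read: already in E, no change] -> [E,I] (invalidations this op: 0; running total: 0)
Op 3: C0 write [C0 write: invalidate none -> C0=M] -> [M,I] (invalidations this op: 0; running total: 0)
Op 4: C0 write [C0 write: already M (modified), no change] -> [M,I] (invalidations this op: 0; running total: 0)
Op 5: C0 read [C0 read: already in M, no change] -> [M,I] (invalidations this op: 0; running total: 0)
Op 6: C0 read [C0 read: already in M, no change] -> [M,I] (invalidations this op: 0; running total: 0)
Op 7: C0 read [C0 read: already in M, no change] -> [M,I] (invalidations this op: 0; running total: 0)
Op 8: C0 read [C0 read: already in M, no change] -> [M,I] (invalidations this op: 0; running total: 0)
Op 9: C0 read [C0 read: already in M, no change] -> [M,I] (invalidations this op: 0; running total: 0)
Op 10: C1 read [C1 read from I: others=['C0=M'] -> C1=S, others downsized to S] -> [S,S] (invalidations this op: 0; running total: 0)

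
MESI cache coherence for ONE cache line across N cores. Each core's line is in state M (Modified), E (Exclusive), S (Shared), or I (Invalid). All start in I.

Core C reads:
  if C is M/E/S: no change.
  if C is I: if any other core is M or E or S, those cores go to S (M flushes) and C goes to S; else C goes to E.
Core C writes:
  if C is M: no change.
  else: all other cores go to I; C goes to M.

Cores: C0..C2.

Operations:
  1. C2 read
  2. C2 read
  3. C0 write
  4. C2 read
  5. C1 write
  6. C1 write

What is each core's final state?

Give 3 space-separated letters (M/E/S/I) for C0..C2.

Op 1: C2 read [C2 read from I: no other sharers -> C2=E (exclusive)] -> [I,I,E]
Op 2: C2 read [C2 read: already in E, no change] -> [I,I,E]
Op 3: C0 write [C0 write: invalidate ['C2=E'] -> C0=M] -> [M,I,I]
Op 4: C2 read [C2 read from I: others=['C0=M'] -> C2=S, others downsized to S] -> [S,I,S]
Op 5: C1 write [C1 write: invalidate ['C0=S', 'C2=S'] -> C1=M] -> [I,M,I]
Op 6: C1 write [C1 write: already M (modified), no change] -> [I,M,I]

Answer: I M I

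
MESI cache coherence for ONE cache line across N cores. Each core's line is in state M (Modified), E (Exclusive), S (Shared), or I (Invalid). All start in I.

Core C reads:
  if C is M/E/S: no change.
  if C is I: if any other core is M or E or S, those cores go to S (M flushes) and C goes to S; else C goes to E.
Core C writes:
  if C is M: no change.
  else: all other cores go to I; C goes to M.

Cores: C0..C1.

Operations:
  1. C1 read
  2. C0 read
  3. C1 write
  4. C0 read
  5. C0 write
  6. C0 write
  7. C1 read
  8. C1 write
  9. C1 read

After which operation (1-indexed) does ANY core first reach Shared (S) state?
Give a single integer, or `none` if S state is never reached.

Answer: 2

Derivation:
Op 1: C1 read [C1 read from I: no other sharers -> C1=E (exclusive)] -> [I,E]
Op 2: C0 read [C0 read from I: others=['C1=E'] -> C0=S, others downsized to S] -> [S,S]
  -> First S state at op 2; remaining ops need not be traced.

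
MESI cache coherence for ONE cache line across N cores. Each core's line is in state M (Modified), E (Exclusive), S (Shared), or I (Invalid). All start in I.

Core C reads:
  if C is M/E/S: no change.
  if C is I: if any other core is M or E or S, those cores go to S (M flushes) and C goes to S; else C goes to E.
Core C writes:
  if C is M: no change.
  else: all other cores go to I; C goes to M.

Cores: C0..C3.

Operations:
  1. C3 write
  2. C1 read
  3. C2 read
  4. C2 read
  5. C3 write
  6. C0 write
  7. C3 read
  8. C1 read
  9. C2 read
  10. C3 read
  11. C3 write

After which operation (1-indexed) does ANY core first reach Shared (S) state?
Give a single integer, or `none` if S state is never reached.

Answer: 2

Derivation:
Op 1: C3 write [C3 write: invalidate none -> C3=M] -> [I,I,I,M]
Op 2: C1 read [C1 read from I: others=['C3=M'] -> C1=S, others downsized to S] -> [I,S,I,S]
  -> First S state at op 2; remaining ops need not be traced.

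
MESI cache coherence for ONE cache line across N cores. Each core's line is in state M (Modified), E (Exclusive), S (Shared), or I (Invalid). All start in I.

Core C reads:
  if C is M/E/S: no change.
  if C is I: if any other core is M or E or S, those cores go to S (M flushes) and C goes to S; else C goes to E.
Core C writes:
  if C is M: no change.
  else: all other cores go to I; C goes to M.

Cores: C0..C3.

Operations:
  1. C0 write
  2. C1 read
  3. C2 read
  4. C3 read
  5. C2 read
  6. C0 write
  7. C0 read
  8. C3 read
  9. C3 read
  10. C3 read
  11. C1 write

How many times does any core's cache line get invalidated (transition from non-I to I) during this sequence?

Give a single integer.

Op 1: C0 write [C0 write: invalidate none -> C0=M] -> [M,I,I,I] (invalidations this op: 0; running total: 0)
Op 2: C1 read [C1 read from I: others=['C0=M'] -> C1=S, others downsized to S] -> [S,S,I,I] (invalidations this op: 0; running total: 0)
Op 3: C2 read [C2 read from I: others=['C0=S', 'C1=S'] -> C2=S, others downsized to S] -> [S,S,S,I] (invalidations this op: 0; running total: 0)
Op 4: C3 read [C3 read from I: others=['C0=S', 'C1=S', 'C2=S'] -> C3=S, others downsized to S] -> [S,S,S,S] (invalidations this op: 0; running total: 0)
Op 5: C2 read [C2 read: already in S, no change] -> [S,S,S,S] (invalidations this op: 0; running total: 0)
Op 6: C0 write [C0 write: invalidate ['C1=S', 'C2=S', 'C3=S'] -> C0=M] -> [M,I,I,I] (invalidations this op: 3; running total: 3)
Op 7: C0 read [C0 read: already in M, no change] -> [M,I,I,I] (invalidations this op: 0; running total: 3)
Op 8: C3 read [C3 read from I: others=['C0=M'] -> C3=S, others downsized to S] -> [S,I,I,S] (invalidations this op: 0; running total: 3)
Op 9: C3 read [C3 read: already in S, no change] -> [S,I,I,S] (invalidations this op: 0; running total: 3)
Op 10: C3 read [C3 read: already in S, no change] -> [S,I,I,S] (invalidations this op: 0; running total: 3)
Op 11: C1 write [C1 write: invalidate ['C0=S', 'C3=S'] -> C1=M] -> [I,M,I,I] (invalidations this op: 2; running total: 5)

Answer: 5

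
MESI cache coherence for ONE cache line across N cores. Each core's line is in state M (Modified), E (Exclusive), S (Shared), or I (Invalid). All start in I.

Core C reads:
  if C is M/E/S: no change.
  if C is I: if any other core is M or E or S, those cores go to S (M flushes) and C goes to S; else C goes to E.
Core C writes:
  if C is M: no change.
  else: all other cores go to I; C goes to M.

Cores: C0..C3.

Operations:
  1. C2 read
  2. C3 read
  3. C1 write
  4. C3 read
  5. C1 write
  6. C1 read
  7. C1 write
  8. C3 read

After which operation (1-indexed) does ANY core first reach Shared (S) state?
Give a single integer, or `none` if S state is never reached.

Answer: 2

Derivation:
Op 1: C2 read [C2 read from I: no other sharers -> C2=E (exclusive)] -> [I,I,E,I]
Op 2: C3 read [C3 read from I: others=['C2=E'] -> C3=S, others downsized to S] -> [I,I,S,S]
  -> First S state at op 2; remaining ops need not be traced.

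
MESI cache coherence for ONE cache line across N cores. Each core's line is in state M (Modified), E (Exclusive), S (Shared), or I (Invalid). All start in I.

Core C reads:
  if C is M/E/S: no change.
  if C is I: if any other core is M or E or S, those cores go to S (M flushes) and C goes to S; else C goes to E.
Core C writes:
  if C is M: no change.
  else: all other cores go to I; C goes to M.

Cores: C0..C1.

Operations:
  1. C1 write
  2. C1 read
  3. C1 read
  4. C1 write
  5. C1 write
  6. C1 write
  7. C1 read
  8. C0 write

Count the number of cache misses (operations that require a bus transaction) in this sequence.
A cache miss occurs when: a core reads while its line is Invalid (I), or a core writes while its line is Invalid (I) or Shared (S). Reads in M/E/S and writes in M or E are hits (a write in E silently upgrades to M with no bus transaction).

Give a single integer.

Answer: 2

Derivation:
Op 1: C1 write [C1 write: invalidate none -> C1=M] -> [I,M] [MISS #1: write from I]
Op 2: C1 read [C1 read: already in M, no change] -> [I,M] [hit: read from M]
Op 3: C1 read [C1 read: already in M, no change] -> [I,M] [hit: read from M]
Op 4: C1 write [C1 write: already M (modified), no change] -> [I,M] [hit: write from M]
Op 5: C1 write [C1 write: already M (modified), no change] -> [I,M] [hit: write from M]
Op 6: C1 write [C1 write: already M (modified), no change] -> [I,M] [hit: write from M]
Op 7: C1 read [C1 read: already in M, no change] -> [I,M] [hit: read from M]
Op 8: C0 write [C0 write: invalidate ['C1=M'] -> C0=M] -> [M,I] [MISS #2: write from I]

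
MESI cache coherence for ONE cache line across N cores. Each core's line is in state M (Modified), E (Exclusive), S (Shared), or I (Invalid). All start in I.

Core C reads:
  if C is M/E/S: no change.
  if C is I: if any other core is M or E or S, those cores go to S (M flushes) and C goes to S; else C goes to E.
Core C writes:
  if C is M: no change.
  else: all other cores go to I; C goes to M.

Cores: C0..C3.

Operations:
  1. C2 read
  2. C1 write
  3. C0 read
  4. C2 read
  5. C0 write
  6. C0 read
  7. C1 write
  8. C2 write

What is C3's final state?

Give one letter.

Op 1: C2 read [C2 read from I: no other sharers -> C2=E (exclusive)] -> [I,I,E,I]
Op 2: C1 write [C1 write: invalidate ['C2=E'] -> C1=M] -> [I,M,I,I]
Op 3: C0 read [C0 read from I: others=['C1=M'] -> C0=S, others downsized to S] -> [S,S,I,I]
Op 4: C2 read [C2 read from I: others=['C0=S', 'C1=S'] -> C2=S, others downsized to S] -> [S,S,S,I]
Op 5: C0 write [C0 write: invalidate ['C1=S', 'C2=S'] -> C0=M] -> [M,I,I,I]
Op 6: C0 read [C0 read: already in M, no change] -> [M,I,I,I]
Op 7: C1 write [C1 write: invalidate ['C0=M'] -> C1=M] -> [I,M,I,I]
Op 8: C2 write [C2 write: invalidate ['C1=M'] -> C2=M] -> [I,I,M,I]

Answer: I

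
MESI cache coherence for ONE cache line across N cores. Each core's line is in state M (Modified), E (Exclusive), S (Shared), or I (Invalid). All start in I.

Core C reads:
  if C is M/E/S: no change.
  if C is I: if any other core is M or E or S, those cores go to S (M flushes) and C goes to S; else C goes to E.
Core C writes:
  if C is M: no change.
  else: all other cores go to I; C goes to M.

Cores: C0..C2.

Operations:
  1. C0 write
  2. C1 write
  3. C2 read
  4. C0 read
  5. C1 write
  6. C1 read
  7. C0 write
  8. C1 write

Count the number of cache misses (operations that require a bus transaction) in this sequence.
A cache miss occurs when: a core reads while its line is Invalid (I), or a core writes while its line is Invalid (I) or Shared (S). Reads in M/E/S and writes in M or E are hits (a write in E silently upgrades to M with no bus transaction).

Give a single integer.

Op 1: C0 write [C0 write: invalidate none -> C0=M] -> [M,I,I] [MISS #1: write from I]
Op 2: C1 write [C1 write: invalidate ['C0=M'] -> C1=M] -> [I,M,I] [MISS #2: write from I]
Op 3: C2 read [C2 read from I: others=['C1=M'] -> C2=S, others downsized to S] -> [I,S,S] [MISS #3: read from I]
Op 4: C0 read [C0 read from I: others=['C1=S', 'C2=S'] -> C0=S, others downsized to S] -> [S,S,S] [MISS #4: read from I]
Op 5: C1 write [C1 write: invalidate ['C0=S', 'C2=S'] -> C1=M] -> [I,M,I] [MISS #5: write from S]
Op 6: C1 read [C1 read: already in M, no change] -> [I,M,I] [hit: read from M]
Op 7: C0 write [C0 write: invalidate ['C1=M'] -> C0=M] -> [M,I,I] [MISS #6: write from I]
Op 8: C1 write [C1 write: invalidate ['C0=M'] -> C1=M] -> [I,M,I] [MISS #7: write from I]

Answer: 7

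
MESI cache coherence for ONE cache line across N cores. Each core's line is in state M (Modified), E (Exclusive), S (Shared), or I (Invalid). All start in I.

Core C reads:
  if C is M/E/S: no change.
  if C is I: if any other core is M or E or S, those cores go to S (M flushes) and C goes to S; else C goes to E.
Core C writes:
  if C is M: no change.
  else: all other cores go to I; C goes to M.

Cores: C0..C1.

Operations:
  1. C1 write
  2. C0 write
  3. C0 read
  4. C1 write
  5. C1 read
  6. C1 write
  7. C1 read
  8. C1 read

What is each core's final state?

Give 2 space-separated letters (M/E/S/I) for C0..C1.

Answer: I M

Derivation:
Op 1: C1 write [C1 write: invalidate none -> C1=M] -> [I,M]
Op 2: C0 write [C0 write: invalidate ['C1=M'] -> C0=M] -> [M,I]
Op 3: C0 read [C0 read: already in M, no change] -> [M,I]
Op 4: C1 write [C1 write: invalidate ['C0=M'] -> C1=M] -> [I,M]
Op 5: C1 read [C1 read: already in M, no change] -> [I,M]
Op 6: C1 write [C1 write: already M (modified), no change] -> [I,M]
Op 7: C1 read [C1 read: already in M, no change] -> [I,M]
Op 8: C1 read [C1 read: already in M, no change] -> [I,M]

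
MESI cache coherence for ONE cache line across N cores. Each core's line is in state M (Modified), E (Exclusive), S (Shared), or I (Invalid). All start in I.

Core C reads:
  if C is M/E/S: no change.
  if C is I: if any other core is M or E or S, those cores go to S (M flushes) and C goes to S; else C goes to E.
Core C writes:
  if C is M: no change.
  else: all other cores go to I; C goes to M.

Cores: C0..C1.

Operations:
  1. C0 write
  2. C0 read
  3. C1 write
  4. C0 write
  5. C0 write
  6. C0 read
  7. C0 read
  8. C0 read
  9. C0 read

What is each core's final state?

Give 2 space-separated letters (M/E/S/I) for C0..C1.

Op 1: C0 write [C0 write: invalidate none -> C0=M] -> [M,I]
Op 2: C0 read [C0 read: already in M, no change] -> [M,I]
Op 3: C1 write [C1 write: invalidate ['C0=M'] -> C1=M] -> [I,M]
Op 4: C0 write [C0 write: invalidate ['C1=M'] -> C0=M] -> [M,I]
Op 5: C0 write [C0 write: already M (modified), no change] -> [M,I]
Op 6: C0 read [C0 read: already in M, no change] -> [M,I]
Op 7: C0 read [C0 read: already in M, no change] -> [M,I]
Op 8: C0 read [C0 read: already in M, no change] -> [M,I]
Op 9: C0 read [C0 read: already in M, no change] -> [M,I]

Answer: M I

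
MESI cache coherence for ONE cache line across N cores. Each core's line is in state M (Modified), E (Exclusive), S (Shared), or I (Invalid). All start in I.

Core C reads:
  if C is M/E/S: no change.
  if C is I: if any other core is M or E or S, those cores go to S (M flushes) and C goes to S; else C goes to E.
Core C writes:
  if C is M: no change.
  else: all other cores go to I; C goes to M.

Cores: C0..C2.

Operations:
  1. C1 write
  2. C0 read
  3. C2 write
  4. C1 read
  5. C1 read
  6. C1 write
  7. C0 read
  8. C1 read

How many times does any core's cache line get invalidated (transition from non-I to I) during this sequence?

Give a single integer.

Op 1: C1 write [C1 write: invalidate none -> C1=M] -> [I,M,I] (invalidations this op: 0; running total: 0)
Op 2: C0 read [C0 read from I: others=['C1=M'] -> C0=S, others downsized to S] -> [S,S,I] (invalidations this op: 0; running total: 0)
Op 3: C2 write [C2 write: invalidate ['C0=S', 'C1=S'] -> C2=M] -> [I,I,M] (invalidations this op: 2; running total: 2)
Op 4: C1 read [C1 read from I: others=['C2=M'] -> C1=S, others downsized to S] -> [I,S,S] (invalidations this op: 0; running total: 2)
Op 5: C1 read [C1 read: already in S, no change] -> [I,S,S] (invalidations this op: 0; running total: 2)
Op 6: C1 write [C1 write: invalidate ['C2=S'] -> C1=M] -> [I,M,I] (invalidations this op: 1; running total: 3)
Op 7: C0 read [C0 read from I: others=['C1=M'] -> C0=S, others downsized to S] -> [S,S,I] (invalidations this op: 0; running total: 3)
Op 8: C1 read [C1 read: already in S, no change] -> [S,S,I] (invalidations this op: 0; running total: 3)

Answer: 3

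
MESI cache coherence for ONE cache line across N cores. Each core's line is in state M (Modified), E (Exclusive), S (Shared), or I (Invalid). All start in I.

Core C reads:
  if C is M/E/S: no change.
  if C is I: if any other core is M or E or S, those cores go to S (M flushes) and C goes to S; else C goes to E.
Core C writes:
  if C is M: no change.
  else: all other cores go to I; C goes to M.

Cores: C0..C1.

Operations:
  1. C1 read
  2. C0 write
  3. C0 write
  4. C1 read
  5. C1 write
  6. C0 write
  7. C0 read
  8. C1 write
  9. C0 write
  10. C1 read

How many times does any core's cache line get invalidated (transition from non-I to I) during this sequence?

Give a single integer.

Op 1: C1 read [C1 read from I: no other sharers -> C1=E (exclusive)] -> [I,E] (invalidations this op: 0; running total: 0)
Op 2: C0 write [C0 write: invalidate ['C1=E'] -> C0=M] -> [M,I] (invalidations this op: 1; running total: 1)
Op 3: C0 write [C0 write: already M (modified), no change] -> [M,I] (invalidations this op: 0; running total: 1)
Op 4: C1 read [C1 read from I: others=['C0=M'] -> C1=S, others downsized to S] -> [S,S] (invalidations this op: 0; running total: 1)
Op 5: C1 write [C1 write: invalidate ['C0=S'] -> C1=M] -> [I,M] (invalidations this op: 1; running total: 2)
Op 6: C0 write [C0 write: invalidate ['C1=M'] -> C0=M] -> [M,I] (invalidations this op: 1; running total: 3)
Op 7: C0 read [C0 read: already in M, no change] -> [M,I] (invalidations this op: 0; running total: 3)
Op 8: C1 write [C1 write: invalidate ['C0=M'] -> C1=M] -> [I,M] (invalidations this op: 1; running total: 4)
Op 9: C0 write [C0 write: invalidate ['C1=M'] -> C0=M] -> [M,I] (invalidations this op: 1; running total: 5)
Op 10: C1 read [C1 read from I: others=['C0=M'] -> C1=S, others downsized to S] -> [S,S] (invalidations this op: 0; running total: 5)

Answer: 5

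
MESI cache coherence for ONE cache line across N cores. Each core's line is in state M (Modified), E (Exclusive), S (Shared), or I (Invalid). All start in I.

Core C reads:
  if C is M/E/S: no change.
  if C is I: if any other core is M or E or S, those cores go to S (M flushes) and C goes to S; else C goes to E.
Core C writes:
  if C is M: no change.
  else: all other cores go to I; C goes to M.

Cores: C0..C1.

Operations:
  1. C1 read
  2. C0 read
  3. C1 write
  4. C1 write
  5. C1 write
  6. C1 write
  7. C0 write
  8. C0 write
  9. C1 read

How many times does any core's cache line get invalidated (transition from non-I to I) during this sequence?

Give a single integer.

Op 1: C1 read [C1 read from I: no other sharers -> C1=E (exclusive)] -> [I,E] (invalidations this op: 0; running total: 0)
Op 2: C0 read [C0 read from I: others=['C1=E'] -> C0=S, others downsized to S] -> [S,S] (invalidations this op: 0; running total: 0)
Op 3: C1 write [C1 write: invalidate ['C0=S'] -> C1=M] -> [I,M] (invalidations this op: 1; running total: 1)
Op 4: C1 write [C1 write: already M (modified), no change] -> [I,M] (invalidations this op: 0; running total: 1)
Op 5: C1 write [C1 write: already M (modified), no change] -> [I,M] (invalidations this op: 0; running total: 1)
Op 6: C1 write [C1 write: already M (modified), no change] -> [I,M] (invalidations this op: 0; running total: 1)
Op 7: C0 write [C0 write: invalidate ['C1=M'] -> C0=M] -> [M,I] (invalidations this op: 1; running total: 2)
Op 8: C0 write [C0 write: already M (modified), no change] -> [M,I] (invalidations this op: 0; running total: 2)
Op 9: C1 read [C1 read from I: others=['C0=M'] -> C1=S, others downsized to S] -> [S,S] (invalidations this op: 0; running total: 2)

Answer: 2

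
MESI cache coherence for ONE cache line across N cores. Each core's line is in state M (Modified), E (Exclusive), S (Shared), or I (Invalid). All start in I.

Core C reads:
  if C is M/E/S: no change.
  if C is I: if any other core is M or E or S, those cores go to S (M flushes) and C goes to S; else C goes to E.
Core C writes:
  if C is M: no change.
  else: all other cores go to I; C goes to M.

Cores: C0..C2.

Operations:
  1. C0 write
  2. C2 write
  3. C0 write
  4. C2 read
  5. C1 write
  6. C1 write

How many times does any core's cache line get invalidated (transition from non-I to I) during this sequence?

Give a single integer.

Answer: 4

Derivation:
Op 1: C0 write [C0 write: invalidate none -> C0=M] -> [M,I,I] (invalidations this op: 0; running total: 0)
Op 2: C2 write [C2 write: invalidate ['C0=M'] -> C2=M] -> [I,I,M] (invalidations this op: 1; running total: 1)
Op 3: C0 write [C0 write: invalidate ['C2=M'] -> C0=M] -> [M,I,I] (invalidations this op: 1; running total: 2)
Op 4: C2 read [C2 read from I: others=['C0=M'] -> C2=S, others downsized to S] -> [S,I,S] (invalidations this op: 0; running total: 2)
Op 5: C1 write [C1 write: invalidate ['C0=S', 'C2=S'] -> C1=M] -> [I,M,I] (invalidations this op: 2; running total: 4)
Op 6: C1 write [C1 write: already M (modified), no change] -> [I,M,I] (invalidations this op: 0; running total: 4)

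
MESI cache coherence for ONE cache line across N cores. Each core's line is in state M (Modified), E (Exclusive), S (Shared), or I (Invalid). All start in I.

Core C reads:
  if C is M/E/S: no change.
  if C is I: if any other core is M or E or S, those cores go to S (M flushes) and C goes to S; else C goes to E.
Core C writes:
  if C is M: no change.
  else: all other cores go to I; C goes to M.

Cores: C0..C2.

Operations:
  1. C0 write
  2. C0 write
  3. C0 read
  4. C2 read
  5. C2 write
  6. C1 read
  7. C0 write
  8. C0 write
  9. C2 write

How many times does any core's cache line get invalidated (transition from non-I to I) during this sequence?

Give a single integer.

Answer: 4

Derivation:
Op 1: C0 write [C0 write: invalidate none -> C0=M] -> [M,I,I] (invalidations this op: 0; running total: 0)
Op 2: C0 write [C0 write: already M (modified), no change] -> [M,I,I] (invalidations this op: 0; running total: 0)
Op 3: C0 read [C0 read: already in M, no change] -> [M,I,I] (invalidations this op: 0; running total: 0)
Op 4: C2 read [C2 read from I: others=['C0=M'] -> C2=S, others downsized to S] -> [S,I,S] (invalidations this op: 0; running total: 0)
Op 5: C2 write [C2 write: invalidate ['C0=S'] -> C2=M] -> [I,I,M] (invalidations this op: 1; running total: 1)
Op 6: C1 read [C1 read from I: others=['C2=M'] -> C1=S, others downsized to S] -> [I,S,S] (invalidations this op: 0; running total: 1)
Op 7: C0 write [C0 write: invalidate ['C1=S', 'C2=S'] -> C0=M] -> [M,I,I] (invalidations this op: 2; running total: 3)
Op 8: C0 write [C0 write: already M (modified), no change] -> [M,I,I] (invalidations this op: 0; running total: 3)
Op 9: C2 write [C2 write: invalidate ['C0=M'] -> C2=M] -> [I,I,M] (invalidations this op: 1; running total: 4)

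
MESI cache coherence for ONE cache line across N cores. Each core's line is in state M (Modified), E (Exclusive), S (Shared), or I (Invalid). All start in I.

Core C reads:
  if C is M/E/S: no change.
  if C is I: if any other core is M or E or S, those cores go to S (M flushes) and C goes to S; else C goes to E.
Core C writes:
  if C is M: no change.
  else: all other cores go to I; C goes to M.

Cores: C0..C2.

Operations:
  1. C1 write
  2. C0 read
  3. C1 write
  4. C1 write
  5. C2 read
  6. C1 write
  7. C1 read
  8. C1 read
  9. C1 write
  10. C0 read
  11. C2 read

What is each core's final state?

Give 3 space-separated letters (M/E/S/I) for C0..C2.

Answer: S S S

Derivation:
Op 1: C1 write [C1 write: invalidate none -> C1=M] -> [I,M,I]
Op 2: C0 read [C0 read from I: others=['C1=M'] -> C0=S, others downsized to S] -> [S,S,I]
Op 3: C1 write [C1 write: invalidate ['C0=S'] -> C1=M] -> [I,M,I]
Op 4: C1 write [C1 write: already M (modified), no change] -> [I,M,I]
Op 5: C2 read [C2 read from I: others=['C1=M'] -> C2=S, others downsized to S] -> [I,S,S]
Op 6: C1 write [C1 write: invalidate ['C2=S'] -> C1=M] -> [I,M,I]
Op 7: C1 read [C1 read: already in M, no change] -> [I,M,I]
Op 8: C1 read [C1 read: already in M, no change] -> [I,M,I]
Op 9: C1 write [C1 write: already M (modified), no change] -> [I,M,I]
Op 10: C0 read [C0 read from I: others=['C1=M'] -> C0=S, others downsized to S] -> [S,S,I]
Op 11: C2 read [C2 read from I: others=['C0=S', 'C1=S'] -> C2=S, others downsized to S] -> [S,S,S]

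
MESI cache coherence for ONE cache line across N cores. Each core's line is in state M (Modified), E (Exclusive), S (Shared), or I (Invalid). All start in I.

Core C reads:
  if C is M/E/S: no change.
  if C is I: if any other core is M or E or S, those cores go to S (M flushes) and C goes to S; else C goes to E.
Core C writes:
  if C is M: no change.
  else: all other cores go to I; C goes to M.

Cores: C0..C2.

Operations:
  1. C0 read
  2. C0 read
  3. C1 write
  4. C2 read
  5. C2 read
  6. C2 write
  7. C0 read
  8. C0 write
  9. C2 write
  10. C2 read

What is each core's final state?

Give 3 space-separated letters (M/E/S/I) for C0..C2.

Op 1: C0 read [C0 read from I: no other sharers -> C0=E (exclusive)] -> [E,I,I]
Op 2: C0 read [C0 read: already in E, no change] -> [E,I,I]
Op 3: C1 write [C1 write: invalidate ['C0=E'] -> C1=M] -> [I,M,I]
Op 4: C2 read [C2 read from I: others=['C1=M'] -> C2=S, others downsized to S] -> [I,S,S]
Op 5: C2 read [C2 read: already in S, no change] -> [I,S,S]
Op 6: C2 write [C2 write: invalidate ['C1=S'] -> C2=M] -> [I,I,M]
Op 7: C0 read [C0 read from I: others=['C2=M'] -> C0=S, others downsized to S] -> [S,I,S]
Op 8: C0 write [C0 write: invalidate ['C2=S'] -> C0=M] -> [M,I,I]
Op 9: C2 write [C2 write: invalidate ['C0=M'] -> C2=M] -> [I,I,M]
Op 10: C2 read [C2 read: already in M, no change] -> [I,I,M]

Answer: I I M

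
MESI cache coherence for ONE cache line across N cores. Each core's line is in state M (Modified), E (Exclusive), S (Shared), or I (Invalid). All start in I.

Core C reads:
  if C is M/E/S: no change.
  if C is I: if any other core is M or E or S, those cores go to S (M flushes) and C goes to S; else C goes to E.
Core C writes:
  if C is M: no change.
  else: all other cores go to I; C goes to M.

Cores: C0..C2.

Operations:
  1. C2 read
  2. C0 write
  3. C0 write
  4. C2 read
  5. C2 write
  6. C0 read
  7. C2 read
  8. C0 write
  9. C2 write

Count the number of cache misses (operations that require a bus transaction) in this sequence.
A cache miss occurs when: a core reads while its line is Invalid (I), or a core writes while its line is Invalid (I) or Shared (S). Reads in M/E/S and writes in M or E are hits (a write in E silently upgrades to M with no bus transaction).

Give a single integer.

Op 1: C2 read [C2 read from I: no other sharers -> C2=E (exclusive)] -> [I,I,E] [MISS #1: read from I]
Op 2: C0 write [C0 write: invalidate ['C2=E'] -> C0=M] -> [M,I,I] [MISS #2: write from I]
Op 3: C0 write [C0 write: already M (modified), no change] -> [M,I,I] [hit: write from M]
Op 4: C2 read [C2 read from I: others=['C0=M'] -> C2=S, others downsized to S] -> [S,I,S] [MISS #3: read from I]
Op 5: C2 write [C2 write: invalidate ['C0=S'] -> C2=M] -> [I,I,M] [MISS #4: write from S]
Op 6: C0 read [C0 read from I: others=['C2=M'] -> C0=S, others downsized to S] -> [S,I,S] [MISS #5: read from I]
Op 7: C2 read [C2 read: already in S, no change] -> [S,I,S] [hit: read from S]
Op 8: C0 write [C0 write: invalidate ['C2=S'] -> C0=M] -> [M,I,I] [MISS #6: write from S]
Op 9: C2 write [C2 write: invalidate ['C0=M'] -> C2=M] -> [I,I,M] [MISS #7: write from I]

Answer: 7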